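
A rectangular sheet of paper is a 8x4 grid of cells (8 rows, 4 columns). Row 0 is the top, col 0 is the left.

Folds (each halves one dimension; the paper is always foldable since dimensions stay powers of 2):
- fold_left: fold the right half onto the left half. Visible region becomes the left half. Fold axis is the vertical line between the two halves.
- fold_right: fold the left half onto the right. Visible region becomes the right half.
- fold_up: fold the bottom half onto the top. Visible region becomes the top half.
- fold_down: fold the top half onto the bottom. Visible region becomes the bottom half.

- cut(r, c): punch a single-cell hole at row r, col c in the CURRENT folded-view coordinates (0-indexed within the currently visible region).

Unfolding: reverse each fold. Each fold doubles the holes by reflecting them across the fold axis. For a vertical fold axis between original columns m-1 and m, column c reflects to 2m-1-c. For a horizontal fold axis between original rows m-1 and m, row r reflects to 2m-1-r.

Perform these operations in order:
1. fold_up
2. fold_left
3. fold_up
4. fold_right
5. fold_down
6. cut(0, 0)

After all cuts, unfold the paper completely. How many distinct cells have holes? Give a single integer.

Op 1 fold_up: fold axis h@4; visible region now rows[0,4) x cols[0,4) = 4x4
Op 2 fold_left: fold axis v@2; visible region now rows[0,4) x cols[0,2) = 4x2
Op 3 fold_up: fold axis h@2; visible region now rows[0,2) x cols[0,2) = 2x2
Op 4 fold_right: fold axis v@1; visible region now rows[0,2) x cols[1,2) = 2x1
Op 5 fold_down: fold axis h@1; visible region now rows[1,2) x cols[1,2) = 1x1
Op 6 cut(0, 0): punch at orig (1,1); cuts so far [(1, 1)]; region rows[1,2) x cols[1,2) = 1x1
Unfold 1 (reflect across h@1): 2 holes -> [(0, 1), (1, 1)]
Unfold 2 (reflect across v@1): 4 holes -> [(0, 0), (0, 1), (1, 0), (1, 1)]
Unfold 3 (reflect across h@2): 8 holes -> [(0, 0), (0, 1), (1, 0), (1, 1), (2, 0), (2, 1), (3, 0), (3, 1)]
Unfold 4 (reflect across v@2): 16 holes -> [(0, 0), (0, 1), (0, 2), (0, 3), (1, 0), (1, 1), (1, 2), (1, 3), (2, 0), (2, 1), (2, 2), (2, 3), (3, 0), (3, 1), (3, 2), (3, 3)]
Unfold 5 (reflect across h@4): 32 holes -> [(0, 0), (0, 1), (0, 2), (0, 3), (1, 0), (1, 1), (1, 2), (1, 3), (2, 0), (2, 1), (2, 2), (2, 3), (3, 0), (3, 1), (3, 2), (3, 3), (4, 0), (4, 1), (4, 2), (4, 3), (5, 0), (5, 1), (5, 2), (5, 3), (6, 0), (6, 1), (6, 2), (6, 3), (7, 0), (7, 1), (7, 2), (7, 3)]

Answer: 32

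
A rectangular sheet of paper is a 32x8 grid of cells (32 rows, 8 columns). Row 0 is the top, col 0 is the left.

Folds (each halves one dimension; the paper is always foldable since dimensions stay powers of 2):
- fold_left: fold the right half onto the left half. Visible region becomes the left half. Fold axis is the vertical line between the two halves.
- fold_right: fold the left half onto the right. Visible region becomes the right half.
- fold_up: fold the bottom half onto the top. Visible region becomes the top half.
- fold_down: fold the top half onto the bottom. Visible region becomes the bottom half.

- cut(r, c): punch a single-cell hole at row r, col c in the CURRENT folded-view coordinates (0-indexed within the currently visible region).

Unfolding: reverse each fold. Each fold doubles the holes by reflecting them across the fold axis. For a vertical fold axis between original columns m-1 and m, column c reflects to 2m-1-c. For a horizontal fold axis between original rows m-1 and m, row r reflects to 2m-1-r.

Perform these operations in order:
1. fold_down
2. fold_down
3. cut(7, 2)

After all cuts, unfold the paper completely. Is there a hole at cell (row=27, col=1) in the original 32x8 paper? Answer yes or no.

Answer: no

Derivation:
Op 1 fold_down: fold axis h@16; visible region now rows[16,32) x cols[0,8) = 16x8
Op 2 fold_down: fold axis h@24; visible region now rows[24,32) x cols[0,8) = 8x8
Op 3 cut(7, 2): punch at orig (31,2); cuts so far [(31, 2)]; region rows[24,32) x cols[0,8) = 8x8
Unfold 1 (reflect across h@24): 2 holes -> [(16, 2), (31, 2)]
Unfold 2 (reflect across h@16): 4 holes -> [(0, 2), (15, 2), (16, 2), (31, 2)]
Holes: [(0, 2), (15, 2), (16, 2), (31, 2)]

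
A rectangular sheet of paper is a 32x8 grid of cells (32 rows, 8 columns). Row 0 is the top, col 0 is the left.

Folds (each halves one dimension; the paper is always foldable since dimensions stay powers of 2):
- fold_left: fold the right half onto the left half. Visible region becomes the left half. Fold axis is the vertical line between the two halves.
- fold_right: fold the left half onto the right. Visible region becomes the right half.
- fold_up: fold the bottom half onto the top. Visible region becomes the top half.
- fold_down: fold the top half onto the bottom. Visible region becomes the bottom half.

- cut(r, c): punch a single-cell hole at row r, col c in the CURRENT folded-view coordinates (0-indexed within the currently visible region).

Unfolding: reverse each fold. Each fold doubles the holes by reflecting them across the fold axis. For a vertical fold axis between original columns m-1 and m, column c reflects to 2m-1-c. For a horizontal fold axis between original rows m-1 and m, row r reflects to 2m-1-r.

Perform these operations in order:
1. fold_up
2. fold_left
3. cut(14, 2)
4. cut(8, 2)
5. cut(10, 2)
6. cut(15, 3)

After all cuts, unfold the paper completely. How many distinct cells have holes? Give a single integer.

Answer: 16

Derivation:
Op 1 fold_up: fold axis h@16; visible region now rows[0,16) x cols[0,8) = 16x8
Op 2 fold_left: fold axis v@4; visible region now rows[0,16) x cols[0,4) = 16x4
Op 3 cut(14, 2): punch at orig (14,2); cuts so far [(14, 2)]; region rows[0,16) x cols[0,4) = 16x4
Op 4 cut(8, 2): punch at orig (8,2); cuts so far [(8, 2), (14, 2)]; region rows[0,16) x cols[0,4) = 16x4
Op 5 cut(10, 2): punch at orig (10,2); cuts so far [(8, 2), (10, 2), (14, 2)]; region rows[0,16) x cols[0,4) = 16x4
Op 6 cut(15, 3): punch at orig (15,3); cuts so far [(8, 2), (10, 2), (14, 2), (15, 3)]; region rows[0,16) x cols[0,4) = 16x4
Unfold 1 (reflect across v@4): 8 holes -> [(8, 2), (8, 5), (10, 2), (10, 5), (14, 2), (14, 5), (15, 3), (15, 4)]
Unfold 2 (reflect across h@16): 16 holes -> [(8, 2), (8, 5), (10, 2), (10, 5), (14, 2), (14, 5), (15, 3), (15, 4), (16, 3), (16, 4), (17, 2), (17, 5), (21, 2), (21, 5), (23, 2), (23, 5)]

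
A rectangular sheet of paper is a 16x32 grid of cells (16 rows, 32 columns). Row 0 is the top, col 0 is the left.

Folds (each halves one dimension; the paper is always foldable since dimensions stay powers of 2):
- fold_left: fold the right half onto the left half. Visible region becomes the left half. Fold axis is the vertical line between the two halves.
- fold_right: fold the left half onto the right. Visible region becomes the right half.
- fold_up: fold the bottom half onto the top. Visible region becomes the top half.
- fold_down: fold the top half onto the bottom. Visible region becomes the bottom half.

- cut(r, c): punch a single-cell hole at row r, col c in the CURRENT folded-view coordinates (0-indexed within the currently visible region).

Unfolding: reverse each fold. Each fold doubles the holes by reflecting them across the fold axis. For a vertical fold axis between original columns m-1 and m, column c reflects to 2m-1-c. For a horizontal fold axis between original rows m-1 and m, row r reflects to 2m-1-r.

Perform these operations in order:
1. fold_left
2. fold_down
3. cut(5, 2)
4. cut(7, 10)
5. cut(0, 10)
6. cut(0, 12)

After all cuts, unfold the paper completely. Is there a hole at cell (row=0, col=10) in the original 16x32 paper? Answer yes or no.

Answer: yes

Derivation:
Op 1 fold_left: fold axis v@16; visible region now rows[0,16) x cols[0,16) = 16x16
Op 2 fold_down: fold axis h@8; visible region now rows[8,16) x cols[0,16) = 8x16
Op 3 cut(5, 2): punch at orig (13,2); cuts so far [(13, 2)]; region rows[8,16) x cols[0,16) = 8x16
Op 4 cut(7, 10): punch at orig (15,10); cuts so far [(13, 2), (15, 10)]; region rows[8,16) x cols[0,16) = 8x16
Op 5 cut(0, 10): punch at orig (8,10); cuts so far [(8, 10), (13, 2), (15, 10)]; region rows[8,16) x cols[0,16) = 8x16
Op 6 cut(0, 12): punch at orig (8,12); cuts so far [(8, 10), (8, 12), (13, 2), (15, 10)]; region rows[8,16) x cols[0,16) = 8x16
Unfold 1 (reflect across h@8): 8 holes -> [(0, 10), (2, 2), (7, 10), (7, 12), (8, 10), (8, 12), (13, 2), (15, 10)]
Unfold 2 (reflect across v@16): 16 holes -> [(0, 10), (0, 21), (2, 2), (2, 29), (7, 10), (7, 12), (7, 19), (7, 21), (8, 10), (8, 12), (8, 19), (8, 21), (13, 2), (13, 29), (15, 10), (15, 21)]
Holes: [(0, 10), (0, 21), (2, 2), (2, 29), (7, 10), (7, 12), (7, 19), (7, 21), (8, 10), (8, 12), (8, 19), (8, 21), (13, 2), (13, 29), (15, 10), (15, 21)]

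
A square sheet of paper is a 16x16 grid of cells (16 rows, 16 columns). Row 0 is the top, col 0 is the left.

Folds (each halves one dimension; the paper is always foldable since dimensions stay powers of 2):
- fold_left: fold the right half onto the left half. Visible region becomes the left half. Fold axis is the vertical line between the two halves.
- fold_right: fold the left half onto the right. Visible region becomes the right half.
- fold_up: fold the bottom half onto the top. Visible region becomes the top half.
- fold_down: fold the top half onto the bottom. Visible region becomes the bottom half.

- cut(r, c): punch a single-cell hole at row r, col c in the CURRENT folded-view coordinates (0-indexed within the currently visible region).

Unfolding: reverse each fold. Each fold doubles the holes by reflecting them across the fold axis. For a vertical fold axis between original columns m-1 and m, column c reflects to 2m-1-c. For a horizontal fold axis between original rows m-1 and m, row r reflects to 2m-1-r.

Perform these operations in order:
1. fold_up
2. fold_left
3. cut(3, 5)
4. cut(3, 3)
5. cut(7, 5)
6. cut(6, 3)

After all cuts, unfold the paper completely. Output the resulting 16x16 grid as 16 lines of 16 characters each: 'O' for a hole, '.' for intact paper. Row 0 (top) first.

Op 1 fold_up: fold axis h@8; visible region now rows[0,8) x cols[0,16) = 8x16
Op 2 fold_left: fold axis v@8; visible region now rows[0,8) x cols[0,8) = 8x8
Op 3 cut(3, 5): punch at orig (3,5); cuts so far [(3, 5)]; region rows[0,8) x cols[0,8) = 8x8
Op 4 cut(3, 3): punch at orig (3,3); cuts so far [(3, 3), (3, 5)]; region rows[0,8) x cols[0,8) = 8x8
Op 5 cut(7, 5): punch at orig (7,5); cuts so far [(3, 3), (3, 5), (7, 5)]; region rows[0,8) x cols[0,8) = 8x8
Op 6 cut(6, 3): punch at orig (6,3); cuts so far [(3, 3), (3, 5), (6, 3), (7, 5)]; region rows[0,8) x cols[0,8) = 8x8
Unfold 1 (reflect across v@8): 8 holes -> [(3, 3), (3, 5), (3, 10), (3, 12), (6, 3), (6, 12), (7, 5), (7, 10)]
Unfold 2 (reflect across h@8): 16 holes -> [(3, 3), (3, 5), (3, 10), (3, 12), (6, 3), (6, 12), (7, 5), (7, 10), (8, 5), (8, 10), (9, 3), (9, 12), (12, 3), (12, 5), (12, 10), (12, 12)]

Answer: ................
................
................
...O.O....O.O...
................
................
...O........O...
.....O....O.....
.....O....O.....
...O........O...
................
................
...O.O....O.O...
................
................
................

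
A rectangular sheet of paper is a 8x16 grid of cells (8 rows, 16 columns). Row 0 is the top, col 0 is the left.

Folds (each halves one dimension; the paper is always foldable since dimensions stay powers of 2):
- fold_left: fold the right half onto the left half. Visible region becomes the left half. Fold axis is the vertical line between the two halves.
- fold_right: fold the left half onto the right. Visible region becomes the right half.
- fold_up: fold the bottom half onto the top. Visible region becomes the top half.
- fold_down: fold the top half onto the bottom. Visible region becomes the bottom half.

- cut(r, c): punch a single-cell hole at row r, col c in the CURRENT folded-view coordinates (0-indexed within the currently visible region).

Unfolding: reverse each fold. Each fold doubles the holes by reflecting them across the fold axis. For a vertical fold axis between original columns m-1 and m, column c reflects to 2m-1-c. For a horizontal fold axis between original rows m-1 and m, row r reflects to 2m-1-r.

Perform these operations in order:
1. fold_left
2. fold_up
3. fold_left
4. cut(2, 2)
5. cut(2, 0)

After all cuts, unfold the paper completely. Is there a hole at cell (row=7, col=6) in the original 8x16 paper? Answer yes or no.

Answer: no

Derivation:
Op 1 fold_left: fold axis v@8; visible region now rows[0,8) x cols[0,8) = 8x8
Op 2 fold_up: fold axis h@4; visible region now rows[0,4) x cols[0,8) = 4x8
Op 3 fold_left: fold axis v@4; visible region now rows[0,4) x cols[0,4) = 4x4
Op 4 cut(2, 2): punch at orig (2,2); cuts so far [(2, 2)]; region rows[0,4) x cols[0,4) = 4x4
Op 5 cut(2, 0): punch at orig (2,0); cuts so far [(2, 0), (2, 2)]; region rows[0,4) x cols[0,4) = 4x4
Unfold 1 (reflect across v@4): 4 holes -> [(2, 0), (2, 2), (2, 5), (2, 7)]
Unfold 2 (reflect across h@4): 8 holes -> [(2, 0), (2, 2), (2, 5), (2, 7), (5, 0), (5, 2), (5, 5), (5, 7)]
Unfold 3 (reflect across v@8): 16 holes -> [(2, 0), (2, 2), (2, 5), (2, 7), (2, 8), (2, 10), (2, 13), (2, 15), (5, 0), (5, 2), (5, 5), (5, 7), (5, 8), (5, 10), (5, 13), (5, 15)]
Holes: [(2, 0), (2, 2), (2, 5), (2, 7), (2, 8), (2, 10), (2, 13), (2, 15), (5, 0), (5, 2), (5, 5), (5, 7), (5, 8), (5, 10), (5, 13), (5, 15)]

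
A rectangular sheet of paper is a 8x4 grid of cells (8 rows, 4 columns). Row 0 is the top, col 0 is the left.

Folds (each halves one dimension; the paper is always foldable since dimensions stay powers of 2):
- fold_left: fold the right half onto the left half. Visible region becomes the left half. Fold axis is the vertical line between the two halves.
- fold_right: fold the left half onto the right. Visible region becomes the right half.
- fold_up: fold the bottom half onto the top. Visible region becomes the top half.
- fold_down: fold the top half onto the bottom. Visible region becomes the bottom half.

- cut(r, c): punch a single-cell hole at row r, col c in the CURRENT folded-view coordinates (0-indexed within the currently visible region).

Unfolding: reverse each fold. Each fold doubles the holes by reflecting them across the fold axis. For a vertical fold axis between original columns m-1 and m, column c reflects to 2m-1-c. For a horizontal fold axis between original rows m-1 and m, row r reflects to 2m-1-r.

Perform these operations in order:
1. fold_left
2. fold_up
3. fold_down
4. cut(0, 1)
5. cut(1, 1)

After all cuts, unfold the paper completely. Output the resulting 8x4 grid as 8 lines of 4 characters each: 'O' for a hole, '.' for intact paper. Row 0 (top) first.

Answer: .OO.
.OO.
.OO.
.OO.
.OO.
.OO.
.OO.
.OO.

Derivation:
Op 1 fold_left: fold axis v@2; visible region now rows[0,8) x cols[0,2) = 8x2
Op 2 fold_up: fold axis h@4; visible region now rows[0,4) x cols[0,2) = 4x2
Op 3 fold_down: fold axis h@2; visible region now rows[2,4) x cols[0,2) = 2x2
Op 4 cut(0, 1): punch at orig (2,1); cuts so far [(2, 1)]; region rows[2,4) x cols[0,2) = 2x2
Op 5 cut(1, 1): punch at orig (3,1); cuts so far [(2, 1), (3, 1)]; region rows[2,4) x cols[0,2) = 2x2
Unfold 1 (reflect across h@2): 4 holes -> [(0, 1), (1, 1), (2, 1), (3, 1)]
Unfold 2 (reflect across h@4): 8 holes -> [(0, 1), (1, 1), (2, 1), (3, 1), (4, 1), (5, 1), (6, 1), (7, 1)]
Unfold 3 (reflect across v@2): 16 holes -> [(0, 1), (0, 2), (1, 1), (1, 2), (2, 1), (2, 2), (3, 1), (3, 2), (4, 1), (4, 2), (5, 1), (5, 2), (6, 1), (6, 2), (7, 1), (7, 2)]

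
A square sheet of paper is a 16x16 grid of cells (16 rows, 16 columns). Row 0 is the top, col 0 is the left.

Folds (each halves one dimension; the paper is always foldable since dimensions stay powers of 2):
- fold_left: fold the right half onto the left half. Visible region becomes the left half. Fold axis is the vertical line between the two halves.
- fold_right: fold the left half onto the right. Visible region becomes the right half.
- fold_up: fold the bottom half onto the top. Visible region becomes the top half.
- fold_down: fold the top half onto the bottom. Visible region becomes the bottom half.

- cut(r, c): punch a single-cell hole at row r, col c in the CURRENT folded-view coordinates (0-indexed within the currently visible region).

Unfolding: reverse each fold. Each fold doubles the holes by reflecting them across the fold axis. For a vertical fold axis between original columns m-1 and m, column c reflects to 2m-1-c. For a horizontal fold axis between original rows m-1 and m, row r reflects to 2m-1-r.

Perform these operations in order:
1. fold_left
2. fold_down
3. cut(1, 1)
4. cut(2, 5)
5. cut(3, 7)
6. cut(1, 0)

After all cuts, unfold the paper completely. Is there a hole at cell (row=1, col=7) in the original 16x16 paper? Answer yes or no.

Answer: no

Derivation:
Op 1 fold_left: fold axis v@8; visible region now rows[0,16) x cols[0,8) = 16x8
Op 2 fold_down: fold axis h@8; visible region now rows[8,16) x cols[0,8) = 8x8
Op 3 cut(1, 1): punch at orig (9,1); cuts so far [(9, 1)]; region rows[8,16) x cols[0,8) = 8x8
Op 4 cut(2, 5): punch at orig (10,5); cuts so far [(9, 1), (10, 5)]; region rows[8,16) x cols[0,8) = 8x8
Op 5 cut(3, 7): punch at orig (11,7); cuts so far [(9, 1), (10, 5), (11, 7)]; region rows[8,16) x cols[0,8) = 8x8
Op 6 cut(1, 0): punch at orig (9,0); cuts so far [(9, 0), (9, 1), (10, 5), (11, 7)]; region rows[8,16) x cols[0,8) = 8x8
Unfold 1 (reflect across h@8): 8 holes -> [(4, 7), (5, 5), (6, 0), (6, 1), (9, 0), (9, 1), (10, 5), (11, 7)]
Unfold 2 (reflect across v@8): 16 holes -> [(4, 7), (4, 8), (5, 5), (5, 10), (6, 0), (6, 1), (6, 14), (6, 15), (9, 0), (9, 1), (9, 14), (9, 15), (10, 5), (10, 10), (11, 7), (11, 8)]
Holes: [(4, 7), (4, 8), (5, 5), (5, 10), (6, 0), (6, 1), (6, 14), (6, 15), (9, 0), (9, 1), (9, 14), (9, 15), (10, 5), (10, 10), (11, 7), (11, 8)]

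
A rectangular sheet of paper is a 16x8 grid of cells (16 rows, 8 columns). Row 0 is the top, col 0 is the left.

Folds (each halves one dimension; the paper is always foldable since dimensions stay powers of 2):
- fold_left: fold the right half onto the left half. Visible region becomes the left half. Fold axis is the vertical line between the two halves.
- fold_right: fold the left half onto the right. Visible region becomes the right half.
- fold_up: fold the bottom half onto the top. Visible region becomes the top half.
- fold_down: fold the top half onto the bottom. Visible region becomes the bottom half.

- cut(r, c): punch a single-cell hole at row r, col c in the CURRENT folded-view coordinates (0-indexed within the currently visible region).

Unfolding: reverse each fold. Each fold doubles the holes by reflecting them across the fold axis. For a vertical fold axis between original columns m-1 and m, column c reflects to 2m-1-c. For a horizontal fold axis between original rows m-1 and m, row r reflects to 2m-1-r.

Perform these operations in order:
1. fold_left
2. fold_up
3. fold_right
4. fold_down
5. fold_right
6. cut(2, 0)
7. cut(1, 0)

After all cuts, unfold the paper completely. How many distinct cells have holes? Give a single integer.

Answer: 64

Derivation:
Op 1 fold_left: fold axis v@4; visible region now rows[0,16) x cols[0,4) = 16x4
Op 2 fold_up: fold axis h@8; visible region now rows[0,8) x cols[0,4) = 8x4
Op 3 fold_right: fold axis v@2; visible region now rows[0,8) x cols[2,4) = 8x2
Op 4 fold_down: fold axis h@4; visible region now rows[4,8) x cols[2,4) = 4x2
Op 5 fold_right: fold axis v@3; visible region now rows[4,8) x cols[3,4) = 4x1
Op 6 cut(2, 0): punch at orig (6,3); cuts so far [(6, 3)]; region rows[4,8) x cols[3,4) = 4x1
Op 7 cut(1, 0): punch at orig (5,3); cuts so far [(5, 3), (6, 3)]; region rows[4,8) x cols[3,4) = 4x1
Unfold 1 (reflect across v@3): 4 holes -> [(5, 2), (5, 3), (6, 2), (6, 3)]
Unfold 2 (reflect across h@4): 8 holes -> [(1, 2), (1, 3), (2, 2), (2, 3), (5, 2), (5, 3), (6, 2), (6, 3)]
Unfold 3 (reflect across v@2): 16 holes -> [(1, 0), (1, 1), (1, 2), (1, 3), (2, 0), (2, 1), (2, 2), (2, 3), (5, 0), (5, 1), (5, 2), (5, 3), (6, 0), (6, 1), (6, 2), (6, 3)]
Unfold 4 (reflect across h@8): 32 holes -> [(1, 0), (1, 1), (1, 2), (1, 3), (2, 0), (2, 1), (2, 2), (2, 3), (5, 0), (5, 1), (5, 2), (5, 3), (6, 0), (6, 1), (6, 2), (6, 3), (9, 0), (9, 1), (9, 2), (9, 3), (10, 0), (10, 1), (10, 2), (10, 3), (13, 0), (13, 1), (13, 2), (13, 3), (14, 0), (14, 1), (14, 2), (14, 3)]
Unfold 5 (reflect across v@4): 64 holes -> [(1, 0), (1, 1), (1, 2), (1, 3), (1, 4), (1, 5), (1, 6), (1, 7), (2, 0), (2, 1), (2, 2), (2, 3), (2, 4), (2, 5), (2, 6), (2, 7), (5, 0), (5, 1), (5, 2), (5, 3), (5, 4), (5, 5), (5, 6), (5, 7), (6, 0), (6, 1), (6, 2), (6, 3), (6, 4), (6, 5), (6, 6), (6, 7), (9, 0), (9, 1), (9, 2), (9, 3), (9, 4), (9, 5), (9, 6), (9, 7), (10, 0), (10, 1), (10, 2), (10, 3), (10, 4), (10, 5), (10, 6), (10, 7), (13, 0), (13, 1), (13, 2), (13, 3), (13, 4), (13, 5), (13, 6), (13, 7), (14, 0), (14, 1), (14, 2), (14, 3), (14, 4), (14, 5), (14, 6), (14, 7)]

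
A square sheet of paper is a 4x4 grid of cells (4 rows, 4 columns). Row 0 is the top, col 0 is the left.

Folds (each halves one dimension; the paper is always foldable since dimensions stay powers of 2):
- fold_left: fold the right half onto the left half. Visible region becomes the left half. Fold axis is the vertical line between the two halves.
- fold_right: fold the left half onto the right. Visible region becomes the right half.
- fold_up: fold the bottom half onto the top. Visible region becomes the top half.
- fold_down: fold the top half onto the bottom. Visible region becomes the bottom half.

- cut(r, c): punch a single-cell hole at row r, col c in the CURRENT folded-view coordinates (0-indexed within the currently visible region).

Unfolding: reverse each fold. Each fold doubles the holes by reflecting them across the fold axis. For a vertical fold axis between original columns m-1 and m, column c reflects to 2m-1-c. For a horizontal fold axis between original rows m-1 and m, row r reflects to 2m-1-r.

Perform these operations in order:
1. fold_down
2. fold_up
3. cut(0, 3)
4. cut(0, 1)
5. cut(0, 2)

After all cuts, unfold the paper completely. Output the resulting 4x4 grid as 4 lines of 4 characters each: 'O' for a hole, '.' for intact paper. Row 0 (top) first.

Answer: .OOO
.OOO
.OOO
.OOO

Derivation:
Op 1 fold_down: fold axis h@2; visible region now rows[2,4) x cols[0,4) = 2x4
Op 2 fold_up: fold axis h@3; visible region now rows[2,3) x cols[0,4) = 1x4
Op 3 cut(0, 3): punch at orig (2,3); cuts so far [(2, 3)]; region rows[2,3) x cols[0,4) = 1x4
Op 4 cut(0, 1): punch at orig (2,1); cuts so far [(2, 1), (2, 3)]; region rows[2,3) x cols[0,4) = 1x4
Op 5 cut(0, 2): punch at orig (2,2); cuts so far [(2, 1), (2, 2), (2, 3)]; region rows[2,3) x cols[0,4) = 1x4
Unfold 1 (reflect across h@3): 6 holes -> [(2, 1), (2, 2), (2, 3), (3, 1), (3, 2), (3, 3)]
Unfold 2 (reflect across h@2): 12 holes -> [(0, 1), (0, 2), (0, 3), (1, 1), (1, 2), (1, 3), (2, 1), (2, 2), (2, 3), (3, 1), (3, 2), (3, 3)]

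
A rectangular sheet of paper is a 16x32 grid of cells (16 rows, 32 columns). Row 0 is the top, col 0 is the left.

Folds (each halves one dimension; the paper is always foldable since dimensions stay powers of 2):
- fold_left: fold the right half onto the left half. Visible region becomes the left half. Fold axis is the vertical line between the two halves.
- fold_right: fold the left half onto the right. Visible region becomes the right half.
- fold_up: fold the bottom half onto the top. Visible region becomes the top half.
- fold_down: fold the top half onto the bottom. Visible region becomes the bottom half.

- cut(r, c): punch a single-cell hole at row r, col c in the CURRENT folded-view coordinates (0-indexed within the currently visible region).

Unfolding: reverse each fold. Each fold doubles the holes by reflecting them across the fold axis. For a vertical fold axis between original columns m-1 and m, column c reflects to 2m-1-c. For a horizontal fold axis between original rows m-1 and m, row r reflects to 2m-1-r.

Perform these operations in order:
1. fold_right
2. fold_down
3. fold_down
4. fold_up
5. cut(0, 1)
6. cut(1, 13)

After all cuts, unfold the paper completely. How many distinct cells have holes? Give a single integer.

Op 1 fold_right: fold axis v@16; visible region now rows[0,16) x cols[16,32) = 16x16
Op 2 fold_down: fold axis h@8; visible region now rows[8,16) x cols[16,32) = 8x16
Op 3 fold_down: fold axis h@12; visible region now rows[12,16) x cols[16,32) = 4x16
Op 4 fold_up: fold axis h@14; visible region now rows[12,14) x cols[16,32) = 2x16
Op 5 cut(0, 1): punch at orig (12,17); cuts so far [(12, 17)]; region rows[12,14) x cols[16,32) = 2x16
Op 6 cut(1, 13): punch at orig (13,29); cuts so far [(12, 17), (13, 29)]; region rows[12,14) x cols[16,32) = 2x16
Unfold 1 (reflect across h@14): 4 holes -> [(12, 17), (13, 29), (14, 29), (15, 17)]
Unfold 2 (reflect across h@12): 8 holes -> [(8, 17), (9, 29), (10, 29), (11, 17), (12, 17), (13, 29), (14, 29), (15, 17)]
Unfold 3 (reflect across h@8): 16 holes -> [(0, 17), (1, 29), (2, 29), (3, 17), (4, 17), (5, 29), (6, 29), (7, 17), (8, 17), (9, 29), (10, 29), (11, 17), (12, 17), (13, 29), (14, 29), (15, 17)]
Unfold 4 (reflect across v@16): 32 holes -> [(0, 14), (0, 17), (1, 2), (1, 29), (2, 2), (2, 29), (3, 14), (3, 17), (4, 14), (4, 17), (5, 2), (5, 29), (6, 2), (6, 29), (7, 14), (7, 17), (8, 14), (8, 17), (9, 2), (9, 29), (10, 2), (10, 29), (11, 14), (11, 17), (12, 14), (12, 17), (13, 2), (13, 29), (14, 2), (14, 29), (15, 14), (15, 17)]

Answer: 32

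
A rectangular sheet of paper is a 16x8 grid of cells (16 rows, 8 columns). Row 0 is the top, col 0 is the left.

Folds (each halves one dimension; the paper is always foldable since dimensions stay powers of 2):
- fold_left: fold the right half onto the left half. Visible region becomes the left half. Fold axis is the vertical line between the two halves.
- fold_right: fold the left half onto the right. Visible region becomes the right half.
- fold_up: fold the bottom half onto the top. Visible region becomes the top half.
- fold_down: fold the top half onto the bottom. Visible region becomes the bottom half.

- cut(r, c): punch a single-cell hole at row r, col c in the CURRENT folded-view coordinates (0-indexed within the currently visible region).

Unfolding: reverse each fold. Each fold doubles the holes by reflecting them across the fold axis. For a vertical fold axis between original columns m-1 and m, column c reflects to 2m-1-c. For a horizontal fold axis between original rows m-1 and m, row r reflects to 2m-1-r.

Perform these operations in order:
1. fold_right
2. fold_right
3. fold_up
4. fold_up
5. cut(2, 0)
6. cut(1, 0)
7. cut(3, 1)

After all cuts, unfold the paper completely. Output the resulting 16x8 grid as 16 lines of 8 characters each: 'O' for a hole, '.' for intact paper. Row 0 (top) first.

Op 1 fold_right: fold axis v@4; visible region now rows[0,16) x cols[4,8) = 16x4
Op 2 fold_right: fold axis v@6; visible region now rows[0,16) x cols[6,8) = 16x2
Op 3 fold_up: fold axis h@8; visible region now rows[0,8) x cols[6,8) = 8x2
Op 4 fold_up: fold axis h@4; visible region now rows[0,4) x cols[6,8) = 4x2
Op 5 cut(2, 0): punch at orig (2,6); cuts so far [(2, 6)]; region rows[0,4) x cols[6,8) = 4x2
Op 6 cut(1, 0): punch at orig (1,6); cuts so far [(1, 6), (2, 6)]; region rows[0,4) x cols[6,8) = 4x2
Op 7 cut(3, 1): punch at orig (3,7); cuts so far [(1, 6), (2, 6), (3, 7)]; region rows[0,4) x cols[6,8) = 4x2
Unfold 1 (reflect across h@4): 6 holes -> [(1, 6), (2, 6), (3, 7), (4, 7), (5, 6), (6, 6)]
Unfold 2 (reflect across h@8): 12 holes -> [(1, 6), (2, 6), (3, 7), (4, 7), (5, 6), (6, 6), (9, 6), (10, 6), (11, 7), (12, 7), (13, 6), (14, 6)]
Unfold 3 (reflect across v@6): 24 holes -> [(1, 5), (1, 6), (2, 5), (2, 6), (3, 4), (3, 7), (4, 4), (4, 7), (5, 5), (5, 6), (6, 5), (6, 6), (9, 5), (9, 6), (10, 5), (10, 6), (11, 4), (11, 7), (12, 4), (12, 7), (13, 5), (13, 6), (14, 5), (14, 6)]
Unfold 4 (reflect across v@4): 48 holes -> [(1, 1), (1, 2), (1, 5), (1, 6), (2, 1), (2, 2), (2, 5), (2, 6), (3, 0), (3, 3), (3, 4), (3, 7), (4, 0), (4, 3), (4, 4), (4, 7), (5, 1), (5, 2), (5, 5), (5, 6), (6, 1), (6, 2), (6, 5), (6, 6), (9, 1), (9, 2), (9, 5), (9, 6), (10, 1), (10, 2), (10, 5), (10, 6), (11, 0), (11, 3), (11, 4), (11, 7), (12, 0), (12, 3), (12, 4), (12, 7), (13, 1), (13, 2), (13, 5), (13, 6), (14, 1), (14, 2), (14, 5), (14, 6)]

Answer: ........
.OO..OO.
.OO..OO.
O..OO..O
O..OO..O
.OO..OO.
.OO..OO.
........
........
.OO..OO.
.OO..OO.
O..OO..O
O..OO..O
.OO..OO.
.OO..OO.
........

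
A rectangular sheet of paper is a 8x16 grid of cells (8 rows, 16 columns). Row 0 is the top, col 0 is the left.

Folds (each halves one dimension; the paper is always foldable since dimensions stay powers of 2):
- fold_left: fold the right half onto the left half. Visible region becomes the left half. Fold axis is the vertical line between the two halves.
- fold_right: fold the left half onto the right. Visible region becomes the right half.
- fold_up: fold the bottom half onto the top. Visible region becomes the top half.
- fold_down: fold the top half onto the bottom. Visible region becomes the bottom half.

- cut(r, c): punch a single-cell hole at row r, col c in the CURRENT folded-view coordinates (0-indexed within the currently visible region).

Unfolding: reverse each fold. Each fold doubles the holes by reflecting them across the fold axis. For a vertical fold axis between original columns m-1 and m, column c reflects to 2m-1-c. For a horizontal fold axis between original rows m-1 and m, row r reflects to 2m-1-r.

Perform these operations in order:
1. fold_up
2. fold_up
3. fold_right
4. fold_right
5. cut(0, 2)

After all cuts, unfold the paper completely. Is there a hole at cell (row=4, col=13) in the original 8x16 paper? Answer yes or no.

Op 1 fold_up: fold axis h@4; visible region now rows[0,4) x cols[0,16) = 4x16
Op 2 fold_up: fold axis h@2; visible region now rows[0,2) x cols[0,16) = 2x16
Op 3 fold_right: fold axis v@8; visible region now rows[0,2) x cols[8,16) = 2x8
Op 4 fold_right: fold axis v@12; visible region now rows[0,2) x cols[12,16) = 2x4
Op 5 cut(0, 2): punch at orig (0,14); cuts so far [(0, 14)]; region rows[0,2) x cols[12,16) = 2x4
Unfold 1 (reflect across v@12): 2 holes -> [(0, 9), (0, 14)]
Unfold 2 (reflect across v@8): 4 holes -> [(0, 1), (0, 6), (0, 9), (0, 14)]
Unfold 3 (reflect across h@2): 8 holes -> [(0, 1), (0, 6), (0, 9), (0, 14), (3, 1), (3, 6), (3, 9), (3, 14)]
Unfold 4 (reflect across h@4): 16 holes -> [(0, 1), (0, 6), (0, 9), (0, 14), (3, 1), (3, 6), (3, 9), (3, 14), (4, 1), (4, 6), (4, 9), (4, 14), (7, 1), (7, 6), (7, 9), (7, 14)]
Holes: [(0, 1), (0, 6), (0, 9), (0, 14), (3, 1), (3, 6), (3, 9), (3, 14), (4, 1), (4, 6), (4, 9), (4, 14), (7, 1), (7, 6), (7, 9), (7, 14)]

Answer: no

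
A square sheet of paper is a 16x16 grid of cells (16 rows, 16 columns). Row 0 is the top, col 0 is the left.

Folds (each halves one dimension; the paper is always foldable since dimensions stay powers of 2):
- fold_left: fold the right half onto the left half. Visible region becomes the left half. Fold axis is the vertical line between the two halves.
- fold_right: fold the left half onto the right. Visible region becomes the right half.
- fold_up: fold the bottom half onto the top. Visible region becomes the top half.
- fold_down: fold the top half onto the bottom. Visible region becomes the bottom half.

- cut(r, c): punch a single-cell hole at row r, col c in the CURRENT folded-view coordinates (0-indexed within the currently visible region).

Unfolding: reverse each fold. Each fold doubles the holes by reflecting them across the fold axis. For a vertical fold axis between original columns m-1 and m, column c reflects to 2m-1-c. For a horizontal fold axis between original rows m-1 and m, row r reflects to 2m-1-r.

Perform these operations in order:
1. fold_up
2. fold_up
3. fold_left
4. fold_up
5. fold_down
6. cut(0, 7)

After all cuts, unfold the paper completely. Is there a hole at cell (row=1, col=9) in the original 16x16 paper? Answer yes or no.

Op 1 fold_up: fold axis h@8; visible region now rows[0,8) x cols[0,16) = 8x16
Op 2 fold_up: fold axis h@4; visible region now rows[0,4) x cols[0,16) = 4x16
Op 3 fold_left: fold axis v@8; visible region now rows[0,4) x cols[0,8) = 4x8
Op 4 fold_up: fold axis h@2; visible region now rows[0,2) x cols[0,8) = 2x8
Op 5 fold_down: fold axis h@1; visible region now rows[1,2) x cols[0,8) = 1x8
Op 6 cut(0, 7): punch at orig (1,7); cuts so far [(1, 7)]; region rows[1,2) x cols[0,8) = 1x8
Unfold 1 (reflect across h@1): 2 holes -> [(0, 7), (1, 7)]
Unfold 2 (reflect across h@2): 4 holes -> [(0, 7), (1, 7), (2, 7), (3, 7)]
Unfold 3 (reflect across v@8): 8 holes -> [(0, 7), (0, 8), (1, 7), (1, 8), (2, 7), (2, 8), (3, 7), (3, 8)]
Unfold 4 (reflect across h@4): 16 holes -> [(0, 7), (0, 8), (1, 7), (1, 8), (2, 7), (2, 8), (3, 7), (3, 8), (4, 7), (4, 8), (5, 7), (5, 8), (6, 7), (6, 8), (7, 7), (7, 8)]
Unfold 5 (reflect across h@8): 32 holes -> [(0, 7), (0, 8), (1, 7), (1, 8), (2, 7), (2, 8), (3, 7), (3, 8), (4, 7), (4, 8), (5, 7), (5, 8), (6, 7), (6, 8), (7, 7), (7, 8), (8, 7), (8, 8), (9, 7), (9, 8), (10, 7), (10, 8), (11, 7), (11, 8), (12, 7), (12, 8), (13, 7), (13, 8), (14, 7), (14, 8), (15, 7), (15, 8)]
Holes: [(0, 7), (0, 8), (1, 7), (1, 8), (2, 7), (2, 8), (3, 7), (3, 8), (4, 7), (4, 8), (5, 7), (5, 8), (6, 7), (6, 8), (7, 7), (7, 8), (8, 7), (8, 8), (9, 7), (9, 8), (10, 7), (10, 8), (11, 7), (11, 8), (12, 7), (12, 8), (13, 7), (13, 8), (14, 7), (14, 8), (15, 7), (15, 8)]

Answer: no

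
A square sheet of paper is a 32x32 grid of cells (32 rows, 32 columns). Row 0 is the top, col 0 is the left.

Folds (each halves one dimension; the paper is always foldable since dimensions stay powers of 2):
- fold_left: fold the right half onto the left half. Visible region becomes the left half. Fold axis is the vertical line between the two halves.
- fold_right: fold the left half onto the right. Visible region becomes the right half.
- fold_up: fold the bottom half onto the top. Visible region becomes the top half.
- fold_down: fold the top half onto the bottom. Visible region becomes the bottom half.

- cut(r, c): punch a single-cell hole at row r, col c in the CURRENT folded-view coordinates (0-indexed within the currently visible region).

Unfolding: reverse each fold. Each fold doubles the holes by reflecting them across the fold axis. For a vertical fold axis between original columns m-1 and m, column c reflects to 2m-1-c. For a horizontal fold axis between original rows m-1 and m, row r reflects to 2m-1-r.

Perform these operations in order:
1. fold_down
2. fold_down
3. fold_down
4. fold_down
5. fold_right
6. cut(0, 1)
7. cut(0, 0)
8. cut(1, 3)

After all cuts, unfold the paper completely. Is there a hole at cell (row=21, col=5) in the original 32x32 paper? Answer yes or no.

Op 1 fold_down: fold axis h@16; visible region now rows[16,32) x cols[0,32) = 16x32
Op 2 fold_down: fold axis h@24; visible region now rows[24,32) x cols[0,32) = 8x32
Op 3 fold_down: fold axis h@28; visible region now rows[28,32) x cols[0,32) = 4x32
Op 4 fold_down: fold axis h@30; visible region now rows[30,32) x cols[0,32) = 2x32
Op 5 fold_right: fold axis v@16; visible region now rows[30,32) x cols[16,32) = 2x16
Op 6 cut(0, 1): punch at orig (30,17); cuts so far [(30, 17)]; region rows[30,32) x cols[16,32) = 2x16
Op 7 cut(0, 0): punch at orig (30,16); cuts so far [(30, 16), (30, 17)]; region rows[30,32) x cols[16,32) = 2x16
Op 8 cut(1, 3): punch at orig (31,19); cuts so far [(30, 16), (30, 17), (31, 19)]; region rows[30,32) x cols[16,32) = 2x16
Unfold 1 (reflect across v@16): 6 holes -> [(30, 14), (30, 15), (30, 16), (30, 17), (31, 12), (31, 19)]
Unfold 2 (reflect across h@30): 12 holes -> [(28, 12), (28, 19), (29, 14), (29, 15), (29, 16), (29, 17), (30, 14), (30, 15), (30, 16), (30, 17), (31, 12), (31, 19)]
Unfold 3 (reflect across h@28): 24 holes -> [(24, 12), (24, 19), (25, 14), (25, 15), (25, 16), (25, 17), (26, 14), (26, 15), (26, 16), (26, 17), (27, 12), (27, 19), (28, 12), (28, 19), (29, 14), (29, 15), (29, 16), (29, 17), (30, 14), (30, 15), (30, 16), (30, 17), (31, 12), (31, 19)]
Unfold 4 (reflect across h@24): 48 holes -> [(16, 12), (16, 19), (17, 14), (17, 15), (17, 16), (17, 17), (18, 14), (18, 15), (18, 16), (18, 17), (19, 12), (19, 19), (20, 12), (20, 19), (21, 14), (21, 15), (21, 16), (21, 17), (22, 14), (22, 15), (22, 16), (22, 17), (23, 12), (23, 19), (24, 12), (24, 19), (25, 14), (25, 15), (25, 16), (25, 17), (26, 14), (26, 15), (26, 16), (26, 17), (27, 12), (27, 19), (28, 12), (28, 19), (29, 14), (29, 15), (29, 16), (29, 17), (30, 14), (30, 15), (30, 16), (30, 17), (31, 12), (31, 19)]
Unfold 5 (reflect across h@16): 96 holes -> [(0, 12), (0, 19), (1, 14), (1, 15), (1, 16), (1, 17), (2, 14), (2, 15), (2, 16), (2, 17), (3, 12), (3, 19), (4, 12), (4, 19), (5, 14), (5, 15), (5, 16), (5, 17), (6, 14), (6, 15), (6, 16), (6, 17), (7, 12), (7, 19), (8, 12), (8, 19), (9, 14), (9, 15), (9, 16), (9, 17), (10, 14), (10, 15), (10, 16), (10, 17), (11, 12), (11, 19), (12, 12), (12, 19), (13, 14), (13, 15), (13, 16), (13, 17), (14, 14), (14, 15), (14, 16), (14, 17), (15, 12), (15, 19), (16, 12), (16, 19), (17, 14), (17, 15), (17, 16), (17, 17), (18, 14), (18, 15), (18, 16), (18, 17), (19, 12), (19, 19), (20, 12), (20, 19), (21, 14), (21, 15), (21, 16), (21, 17), (22, 14), (22, 15), (22, 16), (22, 17), (23, 12), (23, 19), (24, 12), (24, 19), (25, 14), (25, 15), (25, 16), (25, 17), (26, 14), (26, 15), (26, 16), (26, 17), (27, 12), (27, 19), (28, 12), (28, 19), (29, 14), (29, 15), (29, 16), (29, 17), (30, 14), (30, 15), (30, 16), (30, 17), (31, 12), (31, 19)]
Holes: [(0, 12), (0, 19), (1, 14), (1, 15), (1, 16), (1, 17), (2, 14), (2, 15), (2, 16), (2, 17), (3, 12), (3, 19), (4, 12), (4, 19), (5, 14), (5, 15), (5, 16), (5, 17), (6, 14), (6, 15), (6, 16), (6, 17), (7, 12), (7, 19), (8, 12), (8, 19), (9, 14), (9, 15), (9, 16), (9, 17), (10, 14), (10, 15), (10, 16), (10, 17), (11, 12), (11, 19), (12, 12), (12, 19), (13, 14), (13, 15), (13, 16), (13, 17), (14, 14), (14, 15), (14, 16), (14, 17), (15, 12), (15, 19), (16, 12), (16, 19), (17, 14), (17, 15), (17, 16), (17, 17), (18, 14), (18, 15), (18, 16), (18, 17), (19, 12), (19, 19), (20, 12), (20, 19), (21, 14), (21, 15), (21, 16), (21, 17), (22, 14), (22, 15), (22, 16), (22, 17), (23, 12), (23, 19), (24, 12), (24, 19), (25, 14), (25, 15), (25, 16), (25, 17), (26, 14), (26, 15), (26, 16), (26, 17), (27, 12), (27, 19), (28, 12), (28, 19), (29, 14), (29, 15), (29, 16), (29, 17), (30, 14), (30, 15), (30, 16), (30, 17), (31, 12), (31, 19)]

Answer: no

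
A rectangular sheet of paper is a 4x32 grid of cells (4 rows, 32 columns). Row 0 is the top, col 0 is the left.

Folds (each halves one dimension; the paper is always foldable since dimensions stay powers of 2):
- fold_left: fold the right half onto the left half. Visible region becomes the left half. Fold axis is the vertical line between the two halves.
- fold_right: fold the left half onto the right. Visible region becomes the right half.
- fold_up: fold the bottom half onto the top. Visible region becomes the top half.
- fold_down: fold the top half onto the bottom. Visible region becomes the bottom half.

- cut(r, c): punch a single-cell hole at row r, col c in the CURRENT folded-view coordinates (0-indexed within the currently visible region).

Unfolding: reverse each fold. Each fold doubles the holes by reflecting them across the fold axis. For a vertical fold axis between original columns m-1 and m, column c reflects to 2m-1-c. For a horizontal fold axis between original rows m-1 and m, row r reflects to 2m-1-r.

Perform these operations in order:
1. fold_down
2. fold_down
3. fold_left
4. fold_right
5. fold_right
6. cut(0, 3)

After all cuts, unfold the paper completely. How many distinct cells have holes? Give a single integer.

Op 1 fold_down: fold axis h@2; visible region now rows[2,4) x cols[0,32) = 2x32
Op 2 fold_down: fold axis h@3; visible region now rows[3,4) x cols[0,32) = 1x32
Op 3 fold_left: fold axis v@16; visible region now rows[3,4) x cols[0,16) = 1x16
Op 4 fold_right: fold axis v@8; visible region now rows[3,4) x cols[8,16) = 1x8
Op 5 fold_right: fold axis v@12; visible region now rows[3,4) x cols[12,16) = 1x4
Op 6 cut(0, 3): punch at orig (3,15); cuts so far [(3, 15)]; region rows[3,4) x cols[12,16) = 1x4
Unfold 1 (reflect across v@12): 2 holes -> [(3, 8), (3, 15)]
Unfold 2 (reflect across v@8): 4 holes -> [(3, 0), (3, 7), (3, 8), (3, 15)]
Unfold 3 (reflect across v@16): 8 holes -> [(3, 0), (3, 7), (3, 8), (3, 15), (3, 16), (3, 23), (3, 24), (3, 31)]
Unfold 4 (reflect across h@3): 16 holes -> [(2, 0), (2, 7), (2, 8), (2, 15), (2, 16), (2, 23), (2, 24), (2, 31), (3, 0), (3, 7), (3, 8), (3, 15), (3, 16), (3, 23), (3, 24), (3, 31)]
Unfold 5 (reflect across h@2): 32 holes -> [(0, 0), (0, 7), (0, 8), (0, 15), (0, 16), (0, 23), (0, 24), (0, 31), (1, 0), (1, 7), (1, 8), (1, 15), (1, 16), (1, 23), (1, 24), (1, 31), (2, 0), (2, 7), (2, 8), (2, 15), (2, 16), (2, 23), (2, 24), (2, 31), (3, 0), (3, 7), (3, 8), (3, 15), (3, 16), (3, 23), (3, 24), (3, 31)]

Answer: 32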